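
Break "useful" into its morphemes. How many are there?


Word: "useful"
Morphemes: use / -ful
Each morpheme carries meaning
= 2 morphemes


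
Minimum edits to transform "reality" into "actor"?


Word 1: "reality" (length 7)
Word 2: "actor" (length 5)
One optimal edit sequence (insert/delete/substitute each cost 1):
  1. delete 'r'  (+1)
  2. delete 'e'  (+1)
  3. keep 'a'
  4. substitute 'l' -> 'c'  (+1)
  5. substitute 'i' -> 't'  (+1)
  6. substitute 't' -> 'o'  (+1)
  7. substitute 'y' -> 'r'  (+1)
Total edit operations: 6
Edit distance = 6


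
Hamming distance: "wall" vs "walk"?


Comparing character by character (same length = 4):
  Pos 0: 'w' vs 'w' =
  Pos 1: 'a' vs 'a' =
  Pos 2: 'l' vs 'l' =
  Pos 3: 'l' vs 'k' !=
Hamming distance = 1


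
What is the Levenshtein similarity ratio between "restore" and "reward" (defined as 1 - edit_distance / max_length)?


Word 1: "restore" (length 7)
Word 2: "reward" (length 6)
One optimal edit sequence:
  1. keep 'r'
  2. keep 'e'
  3. delete 's'  (+1)
  4. substitute 't' -> 'w'  (+1)
  5. substitute 'o' -> 'a'  (+1)
  6. keep 'r'
  7. substitute 'e' -> 'd'  (+1)
Edit distance = 4
Max length = max(7, 6) = 7
Similarity = 1 - 4/7
= 0.4286


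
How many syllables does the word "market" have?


Word: "market"
Syllable breakdown: mar · ket
Counting: 2 parts
= 2 syllables


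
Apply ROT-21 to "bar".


Word: "bar"
Shift: 21
Each letter → (letter + shift) mod 26:
  'b' (1) + 21 = 22 → 'w'
  'a' (0) + 21 = 21 → 'v'
  'r' (17) + 21 = 12 → 'm'
Result = "wvm"


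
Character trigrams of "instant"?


Word: "instant" (length 7)
Number of trigrams = 7 - 3 + 1 = 5
  Position 0: "ins"
  Position 1: "nst"
  Position 2: "sta"
  Position 3: "tan"
  Position 4: "ant"
Trigrams = "ins", "nst", "sta", "tan", "ant"


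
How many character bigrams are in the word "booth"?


Word: "booth" (length 5)
Number of 2-grams = length - 2 + 1 = 5 - 2 + 1
= 4


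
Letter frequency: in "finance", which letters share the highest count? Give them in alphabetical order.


Word: "finance"
Letter counts:
  'a': 1
  'c': 1
  'e': 1
  'f': 1
  'i': 1
  'n': 2
Maximum count = 2
Most frequent = 'n' (2 times each)


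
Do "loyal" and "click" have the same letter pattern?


Pattern of "loyal": [0, 1, 2, 3, 0]
Pattern of "click": [0, 1, 2, 0, 3]
Patterns do not match
Same pattern = No


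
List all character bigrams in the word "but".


Word: "but" (length 3)
Number of bigrams = 3 - 2 + 1 = 2
  Position 0: "bu"
  Position 1: "ut"
Bigrams = "bu", "ut"


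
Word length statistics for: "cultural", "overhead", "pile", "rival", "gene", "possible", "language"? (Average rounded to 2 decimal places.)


Lengths: "cultural"=8, "overhead"=8, "pile"=4, "rival"=5, "gene"=4, "possible"=8, "language"=8
Sum = 45, Count = 7
Average = 45/7 = 6.43
= avg=6.43, min=4, max=8


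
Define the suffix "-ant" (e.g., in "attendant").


Suffix: -ant
As in: attendant -> attend + -ant
Meaning = one who / that which


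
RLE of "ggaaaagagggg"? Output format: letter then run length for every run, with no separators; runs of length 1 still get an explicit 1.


String: "ggaaaagagggg"
Scanning for consecutive runs:
  'g' x 2
  'a' x 4
  'g' x 1
  'a' x 1
  'g' x 4
RLE = "g2a4g1a1g4"


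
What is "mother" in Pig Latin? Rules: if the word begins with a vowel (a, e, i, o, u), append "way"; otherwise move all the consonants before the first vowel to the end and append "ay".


Word: "mother"
Starts with consonant(s) → move to end, add 'ay'
Consonant cluster: "m"
Pig Latin = "othermay"


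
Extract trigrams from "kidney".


Word: "kidney" (length 6)
Number of trigrams = 6 - 3 + 1 = 4
  Position 0: "kid"
  Position 1: "idn"
  Position 2: "dne"
  Position 3: "ney"
Trigrams = "kid", "idn", "dne", "ney"


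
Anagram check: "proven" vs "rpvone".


Word 1: "proven" → sorted: enoprv
Word 2: "rpvone" → sorted: enoprv
Same letters? enoprv == enoprv
Anagram = Yes


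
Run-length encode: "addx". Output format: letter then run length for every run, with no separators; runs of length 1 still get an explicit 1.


String: "addx"
Scanning for consecutive runs:
  'a' x 1
  'd' x 2
  'x' x 1
RLE = "a1d2x1"


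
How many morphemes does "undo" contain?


Word: "undo"
Morphemes: un- | do
Each morpheme carries meaning
= 2 morphemes


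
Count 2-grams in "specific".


Word: "specific" (length 8)
Number of 2-grams = length - 2 + 1 = 8 - 2 + 1
= 7


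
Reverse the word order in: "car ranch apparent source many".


Original: "car ranch apparent source many"
Words (1..n): car | ranch | apparent | source | many
Reversed (n..1): many | source | apparent | ranch | car
Result = "many source apparent ranch car"


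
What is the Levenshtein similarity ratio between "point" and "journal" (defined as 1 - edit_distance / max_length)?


Word 1: "point" (length 5)
Word 2: "journal" (length 7)
One optimal edit sequence:
  1. substitute 'p' -> 'j'  (+1)
  2. keep 'o'
  3. insert 'u'  (+1)
  4. substitute 'i' -> 'r'  (+1)
  5. keep 'n'
  6. insert 'a'  (+1)
  7. substitute 't' -> 'l'  (+1)
Edit distance = 5
Max length = max(5, 7) = 7
Similarity = 1 - 5/7
= 0.2857


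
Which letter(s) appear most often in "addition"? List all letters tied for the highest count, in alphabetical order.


Word: "addition"
Letter counts:
  'a': 1
  'd': 2
  'i': 2
  'n': 1
  'o': 1
  't': 1
Maximum count = 2
Most frequent = 'd', 'i' (2 times each)


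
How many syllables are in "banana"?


Word: "banana"
Syllable breakdown: ba | na | na
Counting: 3 parts
= 3 syllables


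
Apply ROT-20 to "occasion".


Word: "occasion"
Shift: 20
Each letter → (letter + shift) mod 26:
  'o' (14) + 20 = 8 → 'i'
  'c' (2) + 20 = 22 → 'w'
  'c' (2) + 20 = 22 → 'w'
  'a' (0) + 20 = 20 → 'u'
  's' (18) + 20 = 12 → 'm'
  'i' (8) + 20 = 2 → 'c'
  'o' (14) + 20 = 8 → 'i'
  'n' (13) + 20 = 7 → 'h'
Result = "iwwumcih"


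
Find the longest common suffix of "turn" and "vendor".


Word 1: "turn"
Word 2: "vendor"
Comparing from end:
  Pos -1: 'n' != 'r' (stop)
LCS = "" (length 0)


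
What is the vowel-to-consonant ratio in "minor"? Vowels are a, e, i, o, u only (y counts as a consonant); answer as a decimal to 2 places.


Word: "minor"
Vowels (a,e,i,o,u): 2
Consonants: 3
Ratio = 2/3
= 0.67


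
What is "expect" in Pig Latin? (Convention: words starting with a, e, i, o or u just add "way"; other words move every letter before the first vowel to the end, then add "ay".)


Word: "expect"
Starts with vowel → add 'way'
Pig Latin = "expectway"


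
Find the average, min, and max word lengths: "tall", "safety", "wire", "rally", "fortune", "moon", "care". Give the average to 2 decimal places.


Lengths: "tall"=4, "safety"=6, "wire"=4, "rally"=5, "fortune"=7, "moon"=4, "care"=4
Sum = 34, Count = 7
Average = 34/7 = 4.86
= avg=4.86, min=4, max=7


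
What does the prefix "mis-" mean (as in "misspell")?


Prefix: mis-
As in: misspell -> mis- + spell
Meaning = wrongly


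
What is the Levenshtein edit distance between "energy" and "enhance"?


Word 1: "energy" (length 6)
Word 2: "enhance" (length 7)
One optimal edit sequence (insert/delete/substitute each cost 1):
  1. keep 'e'
  2. keep 'n'
  3. insert 'h'  (+1)
  4. substitute 'e' -> 'a'  (+1)
  5. substitute 'r' -> 'n'  (+1)
  6. substitute 'g' -> 'c'  (+1)
  7. substitute 'y' -> 'e'  (+1)
Total edit operations: 5
Edit distance = 5


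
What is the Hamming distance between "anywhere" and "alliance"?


Comparing character by character (same length = 8):
  Pos 0: 'a' vs 'a' =
  Pos 1: 'n' vs 'l' !=
  Pos 2: 'y' vs 'l' !=
  Pos 3: 'w' vs 'i' !=
  Pos 4: 'h' vs 'a' !=
  Pos 5: 'e' vs 'n' !=
  Pos 6: 'r' vs 'c' !=
  Pos 7: 'e' vs 'e' =
Hamming distance = 6


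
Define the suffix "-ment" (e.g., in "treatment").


Suffix: -ment
Example: treatment (treat + -ment)
Meaning = result of action


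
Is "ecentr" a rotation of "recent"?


Word: "recent", Candidate: "ecentr"
Method: check if candidate is substring of word+word
"recentrecent" contains "ecentr"? Yes
Is rotation = Yes


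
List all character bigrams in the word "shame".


Word: "shame" (length 5)
Number of bigrams = 5 - 2 + 1 = 4
  Position 0: "sh"
  Position 1: "ha"
  Position 2: "am"
  Position 3: "me"
Bigrams = "sh", "ha", "am", "me"


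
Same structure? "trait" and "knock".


Pattern of "trait": [0, 1, 2, 3, 0]
Pattern of "knock": [0, 1, 2, 3, 0]
Patterns match
Same pattern = Yes


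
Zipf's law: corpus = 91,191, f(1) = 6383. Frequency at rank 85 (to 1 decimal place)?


Zipf's law: f(r) = f(1) / r
f(1) = 6383
f(85) = 6383 / 85
= 75.1 occurrences


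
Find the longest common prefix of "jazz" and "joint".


Word 1: "jazz"
Word 2: "joint"
Comparing from start:
  Pos 0: 'j' == 'j'
  Pos 1: 'a' != 'o' (stop)
LCP = "j" (length 1)


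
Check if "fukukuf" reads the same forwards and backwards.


Word: "fukukuf"
Reversed: "fukukuf"
Forward == Backward? fukukuf == fukukuf
Palindrome = Yes


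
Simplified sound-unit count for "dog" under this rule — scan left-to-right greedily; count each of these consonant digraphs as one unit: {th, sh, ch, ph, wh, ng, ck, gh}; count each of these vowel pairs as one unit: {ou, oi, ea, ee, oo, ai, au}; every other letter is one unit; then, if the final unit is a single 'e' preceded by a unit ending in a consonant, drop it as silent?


Word: "dog" (3 letters)
Left-to-right scan:
  1. 'd' (letter)
  2. 'o' (letter)
  3. 'g' (letter)
Units from scan: 3
Sound units = 3 units


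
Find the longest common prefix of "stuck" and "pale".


Word 1: "stuck"
Word 2: "pale"
Comparing from start:
  Pos 0: 's' != 'p' (stop)
LCP = "" (length 0)


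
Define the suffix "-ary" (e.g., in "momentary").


Suffix: -ary
Example: momentary = moment + -ary
Meaning = relating to


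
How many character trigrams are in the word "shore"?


Word: "shore" (length 5)
Number of 3-grams = length - 3 + 1 = 5 - 3 + 1
= 3


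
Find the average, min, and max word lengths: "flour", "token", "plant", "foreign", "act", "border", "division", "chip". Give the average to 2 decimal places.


Lengths: "flour"=5, "token"=5, "plant"=5, "foreign"=7, "act"=3, "border"=6, "division"=8, "chip"=4
Sum = 43, Count = 8
Average = 43/8 = 5.38
= avg=5.38, min=3, max=8


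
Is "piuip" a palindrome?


Word: "piuip"
Reversed: "piuip"
Forward == Backward? piuip == piuip
Palindrome = Yes


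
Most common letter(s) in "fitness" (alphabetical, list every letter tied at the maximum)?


Word: "fitness"
Letter counts:
  'e': 1
  'f': 1
  'i': 1
  'n': 1
  's': 2
  't': 1
Maximum count = 2
Most frequent = 's' (2 times each)


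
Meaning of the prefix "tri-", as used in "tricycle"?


Prefix: tri-
Example: tricycle (tri- + cycle)
Meaning = three


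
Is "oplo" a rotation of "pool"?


Word: "pool", Candidate: "oplo"
Method: check if candidate is substring of word+word
"poolpool" contains "oplo"? No
Is rotation = No


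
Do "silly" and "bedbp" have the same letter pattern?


Pattern of "silly": [0, 1, 2, 2, 3]
Pattern of "bedbp": [0, 1, 2, 0, 3]
Patterns do not match
Same pattern = No


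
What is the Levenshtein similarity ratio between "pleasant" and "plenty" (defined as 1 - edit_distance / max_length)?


Word 1: "pleasant" (length 8)
Word 2: "plenty" (length 6)
One optimal edit sequence:
  1. keep 'p'
  2. keep 'l'
  3. keep 'e'
  4. delete 'a'  (+1)
  5. delete 's'  (+1)
  6. delete 'a'  (+1)
  7. keep 'n'
  8. keep 't'
  9. insert 'y'  (+1)
Edit distance = 4
Max length = max(8, 6) = 8
Similarity = 1 - 4/8
= 0.5000


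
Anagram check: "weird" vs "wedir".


Word 1: "weird" → sorted: deirw
Word 2: "wedir" → sorted: deirw
Same letters? deirw == deirw
Anagram = Yes


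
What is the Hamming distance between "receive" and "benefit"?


Comparing character by character (same length = 7):
  Pos 0: 'r' vs 'b' !=
  Pos 1: 'e' vs 'e' =
  Pos 2: 'c' vs 'n' !=
  Pos 3: 'e' vs 'e' =
  Pos 4: 'i' vs 'f' !=
  Pos 5: 'v' vs 'i' !=
  Pos 6: 'e' vs 't' !=
Hamming distance = 5


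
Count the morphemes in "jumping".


Word: "jumping"
Morphemes: jump | -ing
Each morpheme carries meaning
= 2 morphemes


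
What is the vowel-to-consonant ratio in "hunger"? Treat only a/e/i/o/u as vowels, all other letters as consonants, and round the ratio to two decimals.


Word: "hunger"
Vowels (a,e,i,o,u): 2
Consonants: 4
Ratio = 2/4
= 0.50


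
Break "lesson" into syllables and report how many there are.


Word: "lesson"
Syllable breakdown: les | son
Counting: 2 parts
= 2 syllables


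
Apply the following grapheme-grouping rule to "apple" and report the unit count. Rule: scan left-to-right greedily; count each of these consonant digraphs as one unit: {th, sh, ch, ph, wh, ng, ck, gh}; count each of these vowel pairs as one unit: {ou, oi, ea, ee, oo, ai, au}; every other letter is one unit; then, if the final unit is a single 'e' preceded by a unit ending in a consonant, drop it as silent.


Word: "apple" (5 letters)
Left-to-right scan:
  (1) 'a' (letter)
  (2) 'p' (letter)
  (3) 'p' (letter)
  (4) 'l' (letter)
  (5) 'e' (letter)
Units from scan: 5
Final unit is 'e' after a consonant -> drop as silent (-1)
Sound units = 4 units


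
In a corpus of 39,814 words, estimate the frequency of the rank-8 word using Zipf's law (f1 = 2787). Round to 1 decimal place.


Zipf's law: f(r) = f(1) / r
f(1) = 2787
f(8) = 2787 / 8
= 348.4 occurrences


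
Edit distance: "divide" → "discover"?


Word 1: "divide" (length 6)
Word 2: "discover" (length 8)
One optimal edit sequence (insert/delete/substitute each cost 1):
  1. keep 'd'
  2. keep 'i'
  3. insert 's'  (+1)
  4. substitute 'v' -> 'c'  (+1)
  5. substitute 'i' -> 'o'  (+1)
  6. substitute 'd' -> 'v'  (+1)
  7. keep 'e'
  8. insert 'r'  (+1)
Total edit operations: 5
Edit distance = 5


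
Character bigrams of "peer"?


Word: "peer" (length 4)
Number of bigrams = 4 - 2 + 1 = 3
  Position 0: "pe"
  Position 1: "ee"
  Position 2: "er"
Bigrams = "pe", "ee", "er"


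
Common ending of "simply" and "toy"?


Word 1: "simply"
Word 2: "toy"
Comparing from end:
  Pos -1: 'y' == 'y'
  Pos -2: 'l' != 'o' (stop)
LCS = "y" (length 1)


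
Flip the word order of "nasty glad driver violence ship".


Original: "nasty glad driver violence ship"
Words (1..n): nasty | glad | driver | violence | ship
Reversed (n..1): ship | violence | driver | glad | nasty
Result = "ship violence driver glad nasty"


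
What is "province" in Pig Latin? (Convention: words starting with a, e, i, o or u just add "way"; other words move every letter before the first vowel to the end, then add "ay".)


Word: "province"
Starts with consonant(s) → move to end, add 'ay'
Consonant cluster: "pr"
Pig Latin = "ovincepray"


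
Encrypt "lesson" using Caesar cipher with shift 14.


Word: "lesson"
Shift: 14
Each letter → (letter + shift) mod 26:
  'l' (11) + 14 = 25 → 'z'
  'e' (4) + 14 = 18 → 's'
  's' (18) + 14 = 6 → 'g'
  's' (18) + 14 = 6 → 'g'
  'o' (14) + 14 = 2 → 'c'
  'n' (13) + 14 = 1 → 'b'
Result = "zsggcb"


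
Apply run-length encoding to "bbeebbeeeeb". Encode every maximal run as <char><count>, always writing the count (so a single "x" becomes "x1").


String: "bbeebbeeeeb"
Scanning for consecutive runs:
  'b' x 2
  'e' x 2
  'b' x 2
  'e' x 4
  'b' x 1
RLE = "b2e2b2e4b1"


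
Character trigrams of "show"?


Word: "show" (length 4)
Number of trigrams = 4 - 3 + 1 = 2
  Position 0: "sho"
  Position 1: "how"
Trigrams = "sho", "how"


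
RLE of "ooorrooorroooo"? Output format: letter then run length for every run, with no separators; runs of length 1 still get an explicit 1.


String: "ooorrooorroooo"
Scanning for consecutive runs:
  'o' x 3
  'r' x 2
  'o' x 3
  'r' x 2
  'o' x 4
RLE = "o3r2o3r2o4"


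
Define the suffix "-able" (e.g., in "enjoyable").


Suffix: -able
Example: enjoyable = enjoy + -able
Meaning = capable of


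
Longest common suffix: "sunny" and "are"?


Word 1: "sunny"
Word 2: "are"
Comparing from end:
  Pos -1: 'y' != 'e' (stop)
LCS = "" (length 0)


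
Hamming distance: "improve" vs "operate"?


Comparing character by character (same length = 7):
  Pos 0: 'i' vs 'o' !=
  Pos 1: 'm' vs 'p' !=
  Pos 2: 'p' vs 'e' !=
  Pos 3: 'r' vs 'r' =
  Pos 4: 'o' vs 'a' !=
  Pos 5: 'v' vs 't' !=
  Pos 6: 'e' vs 'e' =
Hamming distance = 5


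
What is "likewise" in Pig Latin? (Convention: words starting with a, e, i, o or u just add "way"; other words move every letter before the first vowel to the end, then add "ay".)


Word: "likewise"
Starts with consonant(s) → move to end, add 'ay'
Consonant cluster: "l"
Pig Latin = "ikewiselay"


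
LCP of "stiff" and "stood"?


Word 1: "stiff"
Word 2: "stood"
Comparing from start:
  Pos 0: 's' == 's'
  Pos 1: 't' == 't'
  Pos 2: 'i' != 'o' (stop)
LCP = "st" (length 2)


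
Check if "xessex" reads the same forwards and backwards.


Word: "xessex"
Reversed: "xessex"
Forward == Backward? xessex == xessex
Palindrome = Yes


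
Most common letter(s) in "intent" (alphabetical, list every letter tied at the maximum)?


Word: "intent"
Letter counts:
  'e': 1
  'i': 1
  'n': 2
  't': 2
Maximum count = 2
Most frequent = 'n', 't' (2 times each)


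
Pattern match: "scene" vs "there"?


Pattern of "scene": [0, 1, 2, 3, 2]
Pattern of "there": [0, 1, 2, 3, 2]
Patterns match
Same pattern = Yes


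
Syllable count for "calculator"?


Word: "calculator"
Syllable breakdown: cal / cu / la / tor
Counting: 4 parts
= 4 syllables


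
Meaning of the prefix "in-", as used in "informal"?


Prefix: in-
Example: informal = in- + formal
Meaning = not / into


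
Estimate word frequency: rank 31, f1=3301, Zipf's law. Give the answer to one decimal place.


Zipf's law: f(r) = f(1) / r
f(1) = 3301
f(31) = 3301 / 31
= 106.5 occurrences


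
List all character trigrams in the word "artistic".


Word: "artistic" (length 8)
Number of trigrams = 8 - 3 + 1 = 6
  Position 0: "art"
  Position 1: "rti"
  Position 2: "tis"
  Position 3: "ist"
  Position 4: "sti"
  Position 5: "tic"
Trigrams = "art", "rti", "tis", "ist", "sti", "tic"


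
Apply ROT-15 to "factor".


Word: "factor"
Shift: 15
Each letter → (letter + shift) mod 26:
  'f' (5) + 15 = 20 → 'u'
  'a' (0) + 15 = 15 → 'p'
  'c' (2) + 15 = 17 → 'r'
  't' (19) + 15 = 8 → 'i'
  'o' (14) + 15 = 3 → 'd'
  'r' (17) + 15 = 6 → 'g'
Result = "upridg"


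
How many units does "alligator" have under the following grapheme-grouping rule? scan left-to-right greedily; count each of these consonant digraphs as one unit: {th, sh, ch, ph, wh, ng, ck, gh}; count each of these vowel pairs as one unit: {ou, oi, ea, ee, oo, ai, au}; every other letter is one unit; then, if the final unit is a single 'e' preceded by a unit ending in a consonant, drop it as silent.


Word: "alligator" (9 letters)
Left-to-right scan:
  1. 'a' (letter)
  2. 'l' (letter)
  3. 'l' (letter)
  4. 'i' (letter)
  5. 'g' (letter)
  6. 'a' (letter)
  7. 't' (letter)
  8. 'o' (letter)
  9. 'r' (letter)
Units from scan: 9
Sound units = 9 units


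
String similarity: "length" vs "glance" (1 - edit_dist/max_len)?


Word 1: "length" (length 6)
Word 2: "glance" (length 6)
One optimal edit sequence:
  1. insert 'g'  (+1)
  2. keep 'l'
  3. substitute 'e' -> 'a'  (+1)
  4. keep 'n'
  5. delete 'g'  (+1)
  6. substitute 't' -> 'c'  (+1)
  7. substitute 'h' -> 'e'  (+1)
Edit distance = 5
Max length = max(6, 6) = 6
Similarity = 1 - 5/6
= 0.1667


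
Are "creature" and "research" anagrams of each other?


Word 1: "creature" → sorted: aceerrtu
Word 2: "research" → sorted: aceehrrs
Same letters? aceerrtu != aceehrrs
Anagram = No


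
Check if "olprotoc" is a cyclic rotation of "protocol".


Word: "protocol", Candidate: "olprotoc"
Method: check if candidate is substring of word+word
"protocolprotocol" contains "olprotoc"? Yes
Is rotation = Yes


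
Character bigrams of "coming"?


Word: "coming" (length 6)
Number of bigrams = 6 - 2 + 1 = 5
  Position 0: "co"
  Position 1: "om"
  Position 2: "mi"
  Position 3: "in"
  Position 4: "ng"
Bigrams = "co", "om", "mi", "in", "ng"


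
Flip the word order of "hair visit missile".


Original: "hair visit missile"
Words (1..n): hair | visit | missile
Reversed (n..1): missile | visit | hair
Result = "missile visit hair"


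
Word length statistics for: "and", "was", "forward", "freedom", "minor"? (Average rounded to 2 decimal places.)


Lengths: "and"=3, "was"=3, "forward"=7, "freedom"=7, "minor"=5
Sum = 25, Count = 5
Average = 25/5 = 5.00
= avg=5.00, min=3, max=7


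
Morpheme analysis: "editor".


Word: "editor"
Morphemes: edit + -or
Each morpheme carries meaning
= 2 morphemes


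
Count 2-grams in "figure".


Word: "figure" (length 6)
Number of 2-grams = length - 2 + 1 = 6 - 2 + 1
= 5


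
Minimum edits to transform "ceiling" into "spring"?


Word 1: "ceiling" (length 7)
Word 2: "spring" (length 6)
One optimal edit sequence (insert/delete/substitute each cost 1):
  1. delete 'c'  (+1)
  2. substitute 'e' -> 's'  (+1)
  3. substitute 'i' -> 'p'  (+1)
  4. substitute 'l' -> 'r'  (+1)
  5. keep 'i'
  6. keep 'n'
  7. keep 'g'
Total edit operations: 4
Edit distance = 4


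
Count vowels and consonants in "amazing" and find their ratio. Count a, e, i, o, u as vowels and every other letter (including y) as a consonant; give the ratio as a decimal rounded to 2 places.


Word: "amazing"
Vowels (a,e,i,o,u): 3
Consonants: 4
Ratio = 3/4
= 0.75


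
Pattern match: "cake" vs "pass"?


Pattern of "cake": [0, 1, 2, 3]
Pattern of "pass": [0, 1, 2, 2]
Patterns do not match
Same pattern = No


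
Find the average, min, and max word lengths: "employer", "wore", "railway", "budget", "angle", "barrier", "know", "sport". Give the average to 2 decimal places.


Lengths: "employer"=8, "wore"=4, "railway"=7, "budget"=6, "angle"=5, "barrier"=7, "know"=4, "sport"=5
Sum = 46, Count = 8
Average = 46/8 = 5.75
= avg=5.75, min=4, max=8


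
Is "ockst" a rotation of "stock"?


Word: "stock", Candidate: "ockst"
Method: check if candidate is substring of word+word
"stockstock" contains "ockst"? Yes
Is rotation = Yes


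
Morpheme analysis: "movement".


Word: "movement"
Morphemes: move / -ment
Each morpheme carries meaning
= 2 morphemes


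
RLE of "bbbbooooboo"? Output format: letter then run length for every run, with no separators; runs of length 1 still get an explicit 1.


String: "bbbbooooboo"
Scanning for consecutive runs:
  'b' x 4
  'o' x 4
  'b' x 1
  'o' x 2
RLE = "b4o4b1o2"


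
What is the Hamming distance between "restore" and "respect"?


Comparing character by character (same length = 7):
  Pos 0: 'r' vs 'r' =
  Pos 1: 'e' vs 'e' =
  Pos 2: 's' vs 's' =
  Pos 3: 't' vs 'p' !=
  Pos 4: 'o' vs 'e' !=
  Pos 5: 'r' vs 'c' !=
  Pos 6: 'e' vs 't' !=
Hamming distance = 4


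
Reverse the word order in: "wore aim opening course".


Original: "wore aim opening course"
Words (1..n): wore | aim | opening | course
Reversed (n..1): course | opening | aim | wore
Result = "course opening aim wore"


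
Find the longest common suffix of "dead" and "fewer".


Word 1: "dead"
Word 2: "fewer"
Comparing from end:
  Pos -1: 'd' != 'r' (stop)
LCS = "" (length 0)


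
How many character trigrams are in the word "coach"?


Word: "coach" (length 5)
Number of 3-grams = length - 3 + 1 = 5 - 3 + 1
= 3


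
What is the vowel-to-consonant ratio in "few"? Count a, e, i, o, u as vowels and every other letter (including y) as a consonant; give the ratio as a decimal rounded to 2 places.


Word: "few"
Vowels (a,e,i,o,u): 1
Consonants: 2
Ratio = 1/2
= 0.50


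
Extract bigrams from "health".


Word: "health" (length 6)
Number of bigrams = 6 - 2 + 1 = 5
  Position 0: "he"
  Position 1: "ea"
  Position 2: "al"
  Position 3: "lt"
  Position 4: "th"
Bigrams = "he", "ea", "al", "lt", "th"


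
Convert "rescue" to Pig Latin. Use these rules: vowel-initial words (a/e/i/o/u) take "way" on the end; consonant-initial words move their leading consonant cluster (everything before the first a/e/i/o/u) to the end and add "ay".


Word: "rescue"
Starts with consonant(s) → move to end, add 'ay'
Consonant cluster: "r"
Pig Latin = "escueray"


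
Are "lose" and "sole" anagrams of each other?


Word 1: "lose" → sorted: elos
Word 2: "sole" → sorted: elos
Same letters? elos == elos
Anagram = Yes


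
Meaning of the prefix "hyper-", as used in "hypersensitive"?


Prefix: hyper-
Example: hypersensitive = hyper- + sensitive
Meaning = over / excessive


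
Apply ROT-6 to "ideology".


Word: "ideology"
Shift: 6
Each letter → (letter + shift) mod 26:
  'i' (8) + 6 = 14 → 'o'
  'd' (3) + 6 = 9 → 'j'
  'e' (4) + 6 = 10 → 'k'
  'o' (14) + 6 = 20 → 'u'
  'l' (11) + 6 = 17 → 'r'
  'o' (14) + 6 = 20 → 'u'
  'g' (6) + 6 = 12 → 'm'
  'y' (24) + 6 = 4 → 'e'
Result = "ojkurume"


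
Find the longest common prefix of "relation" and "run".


Word 1: "relation"
Word 2: "run"
Comparing from start:
  Pos 0: 'r' == 'r'
  Pos 1: 'e' != 'u' (stop)
LCP = "r" (length 1)


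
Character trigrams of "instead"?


Word: "instead" (length 7)
Number of trigrams = 7 - 3 + 1 = 5
  Position 0: "ins"
  Position 1: "nst"
  Position 2: "ste"
  Position 3: "tea"
  Position 4: "ead"
Trigrams = "ins", "nst", "ste", "tea", "ead"


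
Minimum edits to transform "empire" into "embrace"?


Word 1: "empire" (length 6)
Word 2: "embrace" (length 7)
One optimal edit sequence (insert/delete/substitute each cost 1):
  1. keep 'e'
  2. keep 'm'
  3. insert 'b'  (+1)
  4. substitute 'p' -> 'r'  (+1)
  5. substitute 'i' -> 'a'  (+1)
  6. substitute 'r' -> 'c'  (+1)
  7. keep 'e'
Total edit operations: 4
Edit distance = 4


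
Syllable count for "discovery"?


Word: "discovery"
Syllable breakdown: dis | cov | er | y
Counting: 4 parts
= 4 syllables


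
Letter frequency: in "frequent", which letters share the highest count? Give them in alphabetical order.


Word: "frequent"
Letter counts:
  'e': 2
  'f': 1
  'n': 1
  'q': 1
  'r': 1
  't': 1
  'u': 1
Maximum count = 2
Most frequent = 'e' (2 times each)


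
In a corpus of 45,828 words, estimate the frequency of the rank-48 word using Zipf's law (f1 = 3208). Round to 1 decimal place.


Zipf's law: f(r) = f(1) / r
f(1) = 3208
f(48) = 3208 / 48
= 66.8 occurrences


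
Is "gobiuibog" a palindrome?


Word: "gobiuibog"
Reversed: "gobiuibog"
Forward == Backward? gobiuibog == gobiuibog
Palindrome = Yes


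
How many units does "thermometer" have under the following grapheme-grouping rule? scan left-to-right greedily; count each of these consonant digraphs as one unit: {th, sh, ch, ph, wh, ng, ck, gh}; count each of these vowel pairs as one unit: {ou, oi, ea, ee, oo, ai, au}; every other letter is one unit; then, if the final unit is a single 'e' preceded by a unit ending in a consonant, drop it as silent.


Word: "thermometer" (11 letters)
Left-to-right scan:
  (1) 'th' (digraph)
  (2) 'e' (letter)
  (3) 'r' (letter)
  (4) 'm' (letter)
  (5) 'o' (letter)
  (6) 'm' (letter)
  (7) 'e' (letter)
  (8) 't' (letter)
  (9) 'e' (letter)
  (10) 'r' (letter)
Units from scan: 10
Sound units = 10 units


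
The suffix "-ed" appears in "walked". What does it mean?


Suffix: -ed
Example: walked (walk + -ed)
Meaning = past tense


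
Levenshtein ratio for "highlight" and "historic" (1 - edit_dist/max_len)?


Word 1: "highlight" (length 9)
Word 2: "historic" (length 8)
One optimal edit sequence:
  1. keep 'h'
  2. keep 'i'
  3. delete 'g'  (+1)
  4. substitute 'h' -> 's'  (+1)
  5. substitute 'l' -> 't'  (+1)
  6. substitute 'i' -> 'o'  (+1)
  7. substitute 'g' -> 'r'  (+1)
  8. substitute 'h' -> 'i'  (+1)
  9. substitute 't' -> 'c'  (+1)
Edit distance = 7
Max length = max(9, 8) = 9
Similarity = 1 - 7/9
= 0.2222


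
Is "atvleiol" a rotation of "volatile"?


Word: "volatile", Candidate: "atvleiol"
Method: check if candidate is substring of word+word
"volatilevolatile" contains "atvleiol"? No
Is rotation = No


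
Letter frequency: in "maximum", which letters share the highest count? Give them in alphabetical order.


Word: "maximum"
Letter counts:
  'a': 1
  'i': 1
  'm': 3
  'u': 1
  'x': 1
Maximum count = 3
Most frequent = 'm' (3 times each)


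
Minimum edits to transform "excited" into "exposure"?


Word 1: "excited" (length 7)
Word 2: "exposure" (length 8)
One optimal edit sequence (insert/delete/substitute each cost 1):
  1. keep 'e'
  2. keep 'x'
  3. insert 'p'  (+1)
  4. substitute 'c' -> 'o'  (+1)
  5. substitute 'i' -> 's'  (+1)
  6. substitute 't' -> 'u'  (+1)
  7. substitute 'e' -> 'r'  (+1)
  8. substitute 'd' -> 'e'  (+1)
Total edit operations: 6
Edit distance = 6


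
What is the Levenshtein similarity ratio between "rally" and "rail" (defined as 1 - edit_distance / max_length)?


Word 1: "rally" (length 5)
Word 2: "rail" (length 4)
One optimal edit sequence:
  1. keep 'r'
  2. keep 'a'
  3. substitute 'l' -> 'i'  (+1)
  4. keep 'l'
  5. delete 'y'  (+1)
Edit distance = 2
Max length = max(5, 4) = 5
Similarity = 1 - 2/5
= 0.6000


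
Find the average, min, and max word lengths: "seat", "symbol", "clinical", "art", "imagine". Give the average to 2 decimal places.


Lengths: "seat"=4, "symbol"=6, "clinical"=8, "art"=3, "imagine"=7
Sum = 28, Count = 5
Average = 28/5 = 5.60
= avg=5.60, min=3, max=8


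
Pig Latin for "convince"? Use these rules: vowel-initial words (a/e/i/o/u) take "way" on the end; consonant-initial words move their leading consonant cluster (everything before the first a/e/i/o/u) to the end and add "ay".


Word: "convince"
Starts with consonant(s) → move to end, add 'ay'
Consonant cluster: "c"
Pig Latin = "onvincecay"


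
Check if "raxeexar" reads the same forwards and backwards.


Word: "raxeexar"
Reversed: "raxeexar"
Forward == Backward? raxeexar == raxeexar
Palindrome = Yes


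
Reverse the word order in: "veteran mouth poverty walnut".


Original: "veteran mouth poverty walnut"
Words (1..n): veteran | mouth | poverty | walnut
Reversed (n..1): walnut | poverty | mouth | veteran
Result = "walnut poverty mouth veteran"


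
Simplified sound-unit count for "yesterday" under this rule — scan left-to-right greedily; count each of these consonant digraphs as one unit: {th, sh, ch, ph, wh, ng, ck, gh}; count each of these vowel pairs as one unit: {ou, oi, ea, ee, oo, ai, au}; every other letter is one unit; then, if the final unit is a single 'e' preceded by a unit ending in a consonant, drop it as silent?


Word: "yesterday" (9 letters)
Left-to-right scan:
  1. 'y' (letter)
  2. 'e' (letter)
  3. 's' (letter)
  4. 't' (letter)
  5. 'e' (letter)
  6. 'r' (letter)
  7. 'd' (letter)
  8. 'a' (letter)
  9. 'y' (letter)
Units from scan: 9
Sound units = 9 units


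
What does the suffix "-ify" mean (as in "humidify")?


Suffix: -ify
Example: humidify = humid + -ify
Meaning = to make


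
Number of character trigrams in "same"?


Word: "same" (length 4)
Number of 3-grams = length - 3 + 1 = 4 - 3 + 1
= 2


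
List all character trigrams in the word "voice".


Word: "voice" (length 5)
Number of trigrams = 5 - 3 + 1 = 3
  Position 0: "voi"
  Position 1: "oic"
  Position 2: "ice"
Trigrams = "voi", "oic", "ice"


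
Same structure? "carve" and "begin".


Pattern of "carve": [0, 1, 2, 3, 4]
Pattern of "begin": [0, 1, 2, 3, 4]
Patterns match
Same pattern = Yes


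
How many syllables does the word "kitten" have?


Word: "kitten"
Syllable breakdown: kit · ten
Counting: 2 parts
= 2 syllables


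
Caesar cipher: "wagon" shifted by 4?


Word: "wagon"
Shift: 4
Each letter → (letter + shift) mod 26:
  'w' (22) + 4 = 0 → 'a'
  'a' (0) + 4 = 4 → 'e'
  'g' (6) + 4 = 10 → 'k'
  'o' (14) + 4 = 18 → 's'
  'n' (13) + 4 = 17 → 'r'
Result = "aeksr"


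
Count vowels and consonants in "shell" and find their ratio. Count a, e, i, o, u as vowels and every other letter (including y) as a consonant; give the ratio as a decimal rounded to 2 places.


Word: "shell"
Vowels (a,e,i,o,u): 1
Consonants: 4
Ratio = 1/4
= 0.25


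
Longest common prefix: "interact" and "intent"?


Word 1: "interact"
Word 2: "intent"
Comparing from start:
  Pos 0: 'i' == 'i'
  Pos 1: 'n' == 'n'
  Pos 2: 't' == 't'
  Pos 3: 'e' == 'e'
  Pos 4: 'r' != 'n' (stop)
LCP = "inte" (length 4)


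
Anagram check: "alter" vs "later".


Word 1: "alter" → sorted: aelrt
Word 2: "later" → sorted: aelrt
Same letters? aelrt == aelrt
Anagram = Yes


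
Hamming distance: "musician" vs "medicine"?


Comparing character by character (same length = 8):
  Pos 0: 'm' vs 'm' =
  Pos 1: 'u' vs 'e' !=
  Pos 2: 's' vs 'd' !=
  Pos 3: 'i' vs 'i' =
  Pos 4: 'c' vs 'c' =
  Pos 5: 'i' vs 'i' =
  Pos 6: 'a' vs 'n' !=
  Pos 7: 'n' vs 'e' !=
Hamming distance = 4


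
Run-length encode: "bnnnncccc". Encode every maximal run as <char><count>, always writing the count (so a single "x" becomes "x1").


String: "bnnnncccc"
Scanning for consecutive runs:
  'b' x 1
  'n' x 4
  'c' x 4
RLE = "b1n4c4"


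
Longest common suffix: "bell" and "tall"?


Word 1: "bell"
Word 2: "tall"
Comparing from end:
  Pos -1: 'l' == 'l'
  Pos -2: 'l' == 'l'
  Pos -3: 'e' != 'a' (stop)
LCS = "ll" (length 2)


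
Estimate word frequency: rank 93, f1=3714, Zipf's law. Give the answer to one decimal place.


Zipf's law: f(r) = f(1) / r
f(1) = 3714
f(93) = 3714 / 93
= 39.9 occurrences


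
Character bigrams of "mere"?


Word: "mere" (length 4)
Number of bigrams = 4 - 2 + 1 = 3
  Position 0: "me"
  Position 1: "er"
  Position 2: "re"
Bigrams = "me", "er", "re"


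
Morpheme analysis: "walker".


Word: "walker"
Morphemes: walk / -er
Each morpheme carries meaning
= 2 morphemes


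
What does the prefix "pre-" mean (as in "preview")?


Prefix: pre-
As in: preview -> pre- + view
Meaning = before


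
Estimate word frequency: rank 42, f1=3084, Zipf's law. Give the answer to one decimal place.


Zipf's law: f(r) = f(1) / r
f(1) = 3084
f(42) = 3084 / 42
= 73.4 occurrences


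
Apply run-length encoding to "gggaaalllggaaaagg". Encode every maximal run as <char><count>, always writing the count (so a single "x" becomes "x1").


String: "gggaaalllggaaaagg"
Scanning for consecutive runs:
  'g' x 3
  'a' x 3
  'l' x 3
  'g' x 2
  'a' x 4
  'g' x 2
RLE = "g3a3l3g2a4g2"


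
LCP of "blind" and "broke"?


Word 1: "blind"
Word 2: "broke"
Comparing from start:
  Pos 0: 'b' == 'b'
  Pos 1: 'l' != 'r' (stop)
LCP = "b" (length 1)


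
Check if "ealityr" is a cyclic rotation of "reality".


Word: "reality", Candidate: "ealityr"
Method: check if candidate is substring of word+word
"realityreality" contains "ealityr"? Yes
Is rotation = Yes


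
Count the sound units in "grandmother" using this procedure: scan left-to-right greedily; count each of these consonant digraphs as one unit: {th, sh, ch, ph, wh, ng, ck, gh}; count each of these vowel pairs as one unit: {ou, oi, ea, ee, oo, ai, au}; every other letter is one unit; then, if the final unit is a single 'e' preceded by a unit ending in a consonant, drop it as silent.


Word: "grandmother" (11 letters)
Left-to-right scan:
  (1) 'g' (letter)
  (2) 'r' (letter)
  (3) 'a' (letter)
  (4) 'n' (letter)
  (5) 'd' (letter)
  (6) 'm' (letter)
  (7) 'o' (letter)
  (8) 'th' (digraph)
  (9) 'e' (letter)
  (10) 'r' (letter)
Units from scan: 10
Sound units = 10 units


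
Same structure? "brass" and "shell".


Pattern of "brass": [0, 1, 2, 3, 3]
Pattern of "shell": [0, 1, 2, 3, 3]
Patterns match
Same pattern = Yes


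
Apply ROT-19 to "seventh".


Word: "seventh"
Shift: 19
Each letter → (letter + shift) mod 26:
  's' (18) + 19 = 11 → 'l'
  'e' (4) + 19 = 23 → 'x'
  'v' (21) + 19 = 14 → 'o'
  'e' (4) + 19 = 23 → 'x'
  'n' (13) + 19 = 6 → 'g'
  't' (19) + 19 = 12 → 'm'
  'h' (7) + 19 = 0 → 'a'
Result = "lxoxgma"


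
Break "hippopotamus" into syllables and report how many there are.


Word: "hippopotamus"
Syllable breakdown: hip / po / pot / a / mus
Counting: 5 parts
= 5 syllables


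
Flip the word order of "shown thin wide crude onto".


Original: "shown thin wide crude onto"
Words (1..n): shown | thin | wide | crude | onto
Reversed (n..1): onto | crude | wide | thin | shown
Result = "onto crude wide thin shown"


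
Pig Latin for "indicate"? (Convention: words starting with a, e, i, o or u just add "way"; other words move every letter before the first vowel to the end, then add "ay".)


Word: "indicate"
Starts with vowel → add 'way'
Pig Latin = "indicateway"


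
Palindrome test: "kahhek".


Word: "kahhek"
Reversed: "kehhak"
Forward == Backward? kahhek != kehhak
Palindrome = No


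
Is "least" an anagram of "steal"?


Word 1: "steal" → sorted: aelst
Word 2: "least" → sorted: aelst
Same letters? aelst == aelst
Anagram = Yes


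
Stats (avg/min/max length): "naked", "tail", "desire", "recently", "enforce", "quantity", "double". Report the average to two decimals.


Lengths: "naked"=5, "tail"=4, "desire"=6, "recently"=8, "enforce"=7, "quantity"=8, "double"=6
Sum = 44, Count = 7
Average = 44/7 = 6.29
= avg=6.29, min=4, max=8


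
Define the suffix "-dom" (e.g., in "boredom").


Suffix: -dom
Example: boredom (bore + -dom)
Meaning = state / realm


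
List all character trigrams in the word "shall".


Word: "shall" (length 5)
Number of trigrams = 5 - 3 + 1 = 3
  Position 0: "sha"
  Position 1: "hal"
  Position 2: "all"
Trigrams = "sha", "hal", "all"


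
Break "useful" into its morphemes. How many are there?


Word: "useful"
Morphemes: use | -ful
Each morpheme carries meaning
= 2 morphemes


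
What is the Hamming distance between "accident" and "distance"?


Comparing character by character (same length = 8):
  Pos 0: 'a' vs 'd' !=
  Pos 1: 'c' vs 'i' !=
  Pos 2: 'c' vs 's' !=
  Pos 3: 'i' vs 't' !=
  Pos 4: 'd' vs 'a' !=
  Pos 5: 'e' vs 'n' !=
  Pos 6: 'n' vs 'c' !=
  Pos 7: 't' vs 'e' !=
Hamming distance = 8


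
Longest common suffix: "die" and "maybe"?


Word 1: "die"
Word 2: "maybe"
Comparing from end:
  Pos -1: 'e' == 'e'
  Pos -2: 'i' != 'b' (stop)
LCS = "e" (length 1)


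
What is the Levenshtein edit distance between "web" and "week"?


Word 1: "web" (length 3)
Word 2: "week" (length 4)
One optimal edit sequence (insert/delete/substitute each cost 1):
  1. keep 'w'
  2. insert 'e'  (+1)
  3. keep 'e'
  4. substitute 'b' -> 'k'  (+1)
Total edit operations: 2
Edit distance = 2


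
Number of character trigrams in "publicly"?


Word: "publicly" (length 8)
Number of 3-grams = length - 3 + 1 = 8 - 3 + 1
= 6


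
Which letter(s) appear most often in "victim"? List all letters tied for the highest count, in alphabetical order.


Word: "victim"
Letter counts:
  'c': 1
  'i': 2
  'm': 1
  't': 1
  'v': 1
Maximum count = 2
Most frequent = 'i' (2 times each)


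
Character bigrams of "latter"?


Word: "latter" (length 6)
Number of bigrams = 6 - 2 + 1 = 5
  Position 0: "la"
  Position 1: "at"
  Position 2: "tt"
  Position 3: "te"
  Position 4: "er"
Bigrams = "la", "at", "tt", "te", "er"


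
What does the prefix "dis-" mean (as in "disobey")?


Prefix: dis-
As in: disobey -> dis- + obey
Meaning = not / opposite


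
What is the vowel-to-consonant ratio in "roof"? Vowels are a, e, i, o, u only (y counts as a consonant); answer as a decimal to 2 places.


Word: "roof"
Vowels (a,e,i,o,u): 2
Consonants: 2
Ratio = 2/2
= 1.00


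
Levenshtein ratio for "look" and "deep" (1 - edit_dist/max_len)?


Word 1: "look" (length 4)
Word 2: "deep" (length 4)
One optimal edit sequence:
  1. substitute 'l' -> 'd'  (+1)
  2. substitute 'o' -> 'e'  (+1)
  3. substitute 'o' -> 'e'  (+1)
  4. substitute 'k' -> 'p'  (+1)
Edit distance = 4
Max length = max(4, 4) = 4
Similarity = 1 - 4/4
= 0.0000
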